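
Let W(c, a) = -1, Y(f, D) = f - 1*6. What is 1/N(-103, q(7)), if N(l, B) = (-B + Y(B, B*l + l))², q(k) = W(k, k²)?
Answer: 1/36 ≈ 0.027778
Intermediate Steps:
Y(f, D) = -6 + f (Y(f, D) = f - 6 = -6 + f)
q(k) = -1
N(l, B) = 36 (N(l, B) = (-B + (-6 + B))² = (-6)² = 36)
1/N(-103, q(7)) = 1/36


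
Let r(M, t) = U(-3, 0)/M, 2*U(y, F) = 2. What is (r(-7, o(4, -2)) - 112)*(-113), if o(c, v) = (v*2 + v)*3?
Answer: 88705/7 ≈ 12672.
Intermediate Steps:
U(y, F) = 1 (U(y, F) = (1/2)*2 = 1)
o(c, v) = 9*v (o(c, v) = (2*v + v)*3 = (3*v)*3 = 9*v)
r(M, t) = 1/M
(r(-7, o(4, -2)) - 112)*(-113) = (1/(-7) - 112)*(-113) = (-1/7 - 112)*(-113) = -785/7*(-113) = 88705/7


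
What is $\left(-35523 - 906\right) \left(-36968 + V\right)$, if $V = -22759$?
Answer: $2175794883$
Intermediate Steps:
$\left(-35523 - 906\right) \left(-36968 + V\right) = \left(-35523 - 906\right) \left(-36968 - 22759\right) = \left(-36429\right) \left(-59727\right) = 2175794883$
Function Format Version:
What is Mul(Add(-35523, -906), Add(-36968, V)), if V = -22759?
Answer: 2175794883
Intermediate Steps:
Mul(Add(-35523, -906), Add(-36968, V)) = Mul(Add(-35523, -906), Add(-36968, -22759)) = Mul(-36429, -59727) = 2175794883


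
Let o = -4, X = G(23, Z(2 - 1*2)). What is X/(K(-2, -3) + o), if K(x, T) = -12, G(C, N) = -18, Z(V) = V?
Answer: 9/8 ≈ 1.1250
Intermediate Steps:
X = -18
X/(K(-2, -3) + o) = -18/(-12 - 4) = -18/(-16) = -1/16*(-18) = 9/8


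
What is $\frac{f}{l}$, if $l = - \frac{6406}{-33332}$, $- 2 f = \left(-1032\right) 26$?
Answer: $\frac{223591056}{3203} \approx 69807.0$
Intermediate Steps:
$f = 13416$ ($f = - \frac{\left(-1032\right) 26}{2} = \left(- \frac{1}{2}\right) \left(-26832\right) = 13416$)
$l = \frac{3203}{16666}$ ($l = \left(-6406\right) \left(- \frac{1}{33332}\right) = \frac{3203}{16666} \approx 0.19219$)
$\frac{f}{l} = \frac{13416}{\frac{3203}{16666}} = 13416 \cdot \frac{16666}{3203} = \frac{223591056}{3203}$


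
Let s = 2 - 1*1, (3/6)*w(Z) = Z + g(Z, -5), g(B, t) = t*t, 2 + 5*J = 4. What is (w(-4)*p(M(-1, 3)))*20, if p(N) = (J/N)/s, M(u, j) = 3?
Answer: 112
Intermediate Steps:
J = 2/5 (J = -2/5 + (1/5)*4 = -2/5 + 4/5 = 2/5 ≈ 0.40000)
g(B, t) = t**2
w(Z) = 50 + 2*Z (w(Z) = 2*(Z + (-5)**2) = 2*(Z + 25) = 2*(25 + Z) = 50 + 2*Z)
s = 1 (s = 2 - 1 = 1)
p(N) = 2/(5*N) (p(N) = (2/(5*N))/1 = (2/(5*N))*1 = 2/(5*N))
(w(-4)*p(M(-1, 3)))*20 = ((50 + 2*(-4))*((2/5)/3))*20 = ((50 - 8)*((2/5)*(1/3)))*20 = (42*(2/15))*20 = (28/5)*20 = 112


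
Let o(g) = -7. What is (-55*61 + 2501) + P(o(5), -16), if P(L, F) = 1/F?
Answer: -13665/16 ≈ -854.06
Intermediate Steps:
(-55*61 + 2501) + P(o(5), -16) = (-55*61 + 2501) + 1/(-16) = (-3355 + 2501) - 1/16 = -854 - 1/16 = -13665/16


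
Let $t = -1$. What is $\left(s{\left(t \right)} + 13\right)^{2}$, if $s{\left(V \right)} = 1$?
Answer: $196$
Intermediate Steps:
$\left(s{\left(t \right)} + 13\right)^{2} = \left(1 + 13\right)^{2} = 14^{2} = 196$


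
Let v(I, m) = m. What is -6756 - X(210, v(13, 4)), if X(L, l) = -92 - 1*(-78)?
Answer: -6742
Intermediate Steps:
X(L, l) = -14 (X(L, l) = -92 + 78 = -14)
-6756 - X(210, v(13, 4)) = -6756 - 1*(-14) = -6756 + 14 = -6742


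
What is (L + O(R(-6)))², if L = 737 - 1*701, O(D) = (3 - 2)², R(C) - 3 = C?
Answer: 1369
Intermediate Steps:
R(C) = 3 + C
O(D) = 1 (O(D) = 1² = 1)
L = 36 (L = 737 - 701 = 36)
(L + O(R(-6)))² = (36 + 1)² = 37² = 1369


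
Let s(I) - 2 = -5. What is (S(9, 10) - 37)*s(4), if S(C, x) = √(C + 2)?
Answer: 111 - 3*√11 ≈ 101.05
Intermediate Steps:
S(C, x) = √(2 + C)
s(I) = -3 (s(I) = 2 - 5 = -3)
(S(9, 10) - 37)*s(4) = (√(2 + 9) - 37)*(-3) = (√11 - 37)*(-3) = (-37 + √11)*(-3) = 111 - 3*√11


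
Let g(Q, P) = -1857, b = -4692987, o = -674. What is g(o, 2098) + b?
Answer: -4694844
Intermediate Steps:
g(o, 2098) + b = -1857 - 4692987 = -4694844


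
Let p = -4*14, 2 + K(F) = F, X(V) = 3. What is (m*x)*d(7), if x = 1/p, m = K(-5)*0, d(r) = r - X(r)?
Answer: 0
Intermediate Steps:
K(F) = -2 + F
d(r) = -3 + r (d(r) = r - 1*3 = r - 3 = -3 + r)
p = -56
m = 0 (m = (-2 - 5)*0 = -7*0 = 0)
x = -1/56 (x = 1/(-56) = -1/56 ≈ -0.017857)
(m*x)*d(7) = (0*(-1/56))*(-3 + 7) = 0*4 = 0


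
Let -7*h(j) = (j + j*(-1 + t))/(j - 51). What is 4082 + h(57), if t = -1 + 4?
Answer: 57091/14 ≈ 4077.9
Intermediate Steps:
t = 3
h(j) = -3*j/(7*(-51 + j)) (h(j) = -(j + j*(-1 + 3))/(7*(j - 51)) = -(j + j*2)/(7*(-51 + j)) = -(j + 2*j)/(7*(-51 + j)) = -3*j/(7*(-51 + j)))
4082 + h(57) = 4082 - 3*57/(-357 + 7*57) = 4082 - 3*57/(-357 + 399) = 4082 - 3*57/42 = 4082 - 3*57*1/42 = 4082 - 57/14 = 57091/14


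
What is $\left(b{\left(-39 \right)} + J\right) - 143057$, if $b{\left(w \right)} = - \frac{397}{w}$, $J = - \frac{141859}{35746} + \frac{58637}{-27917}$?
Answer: $- \frac{5567464274530027}{38918922198} \approx -1.4305 \cdot 10^{5}$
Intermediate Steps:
$J = - \frac{6056315905}{997921082}$ ($J = \left(-141859\right) \frac{1}{35746} + 58637 \left(- \frac{1}{27917}\right) = - \frac{141859}{35746} - \frac{58637}{27917} = - \frac{6056315905}{997921082} \approx -6.0689$)
$\left(b{\left(-39 \right)} + J\right) - 143057 = \left(- \frac{397}{-39} - \frac{6056315905}{997921082}\right) - 143057 = \left(\left(-397\right) \left(- \frac{1}{39}\right) - \frac{6056315905}{997921082}\right) - 143057 = \left(\frac{397}{39} - \frac{6056315905}{997921082}\right) - 143057 = \frac{159978349259}{38918922198} - 143057 = - \frac{5567464274530027}{38918922198}$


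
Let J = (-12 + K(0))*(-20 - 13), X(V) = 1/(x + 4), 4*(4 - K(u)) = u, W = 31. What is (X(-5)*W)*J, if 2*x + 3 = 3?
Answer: 2046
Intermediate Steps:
x = 0 (x = -3/2 + (½)*3 = -3/2 + 3/2 = 0)
K(u) = 4 - u/4
X(V) = ¼ (X(V) = 1/(0 + 4) = 1/4 = ¼)
J = 264 (J = (-12 + (4 - ¼*0))*(-20 - 13) = (-12 + (4 + 0))*(-33) = (-12 + 4)*(-33) = -8*(-33) = 264)
(X(-5)*W)*J = ((¼)*31)*264 = (31/4)*264 = 2046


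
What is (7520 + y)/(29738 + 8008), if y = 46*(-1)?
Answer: 3737/18873 ≈ 0.19801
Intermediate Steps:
y = -46
(7520 + y)/(29738 + 8008) = (7520 - 46)/(29738 + 8008) = 7474/37746 = 7474*(1/37746) = 3737/18873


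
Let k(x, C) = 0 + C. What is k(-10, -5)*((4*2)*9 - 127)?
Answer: 275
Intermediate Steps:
k(x, C) = C
k(-10, -5)*((4*2)*9 - 127) = -5*((4*2)*9 - 127) = -5*(8*9 - 127) = -5*(72 - 127) = -5*(-55) = 275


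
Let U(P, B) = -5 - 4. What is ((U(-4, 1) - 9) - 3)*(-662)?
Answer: 13902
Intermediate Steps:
U(P, B) = -9
((U(-4, 1) - 9) - 3)*(-662) = ((-9 - 9) - 3)*(-662) = (-18 - 3)*(-662) = -21*(-662) = 13902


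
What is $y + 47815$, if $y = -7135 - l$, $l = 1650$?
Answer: $39030$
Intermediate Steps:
$y = -8785$ ($y = -7135 - 1650 = -8785$)
$y + 47815 = -8785 + 47815 = 39030$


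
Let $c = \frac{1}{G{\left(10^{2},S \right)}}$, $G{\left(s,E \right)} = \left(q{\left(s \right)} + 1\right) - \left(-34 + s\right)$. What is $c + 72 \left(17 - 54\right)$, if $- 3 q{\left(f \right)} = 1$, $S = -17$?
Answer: $- \frac{522147}{196} \approx -2664.0$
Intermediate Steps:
$q{\left(f \right)} = - \frac{1}{3}$ ($q{\left(f \right)} = \left(- \frac{1}{3}\right) 1 = - \frac{1}{3}$)
$G{\left(s,E \right)} = \frac{104}{3} - s$ ($G{\left(s,E \right)} = \left(- \frac{1}{3} + 1\right) - \left(-34 + s\right) = \frac{2}{3} - \left(-34 + s\right) = \frac{104}{3} - s$)
$c = - \frac{3}{196}$ ($c = \frac{1}{\frac{104}{3} - 10^{2}} = \frac{1}{\frac{104}{3} - 100} = \frac{1}{- \frac{196}{3}} = - \frac{3}{196} \approx -0.015306$)
$c + 72 \left(17 - 54\right) = - \frac{3}{196} + 72 \left(17 - 54\right) = - \frac{3}{196} + 72 \left(-37\right) = - \frac{3}{196} - 2664 = - \frac{522147}{196}$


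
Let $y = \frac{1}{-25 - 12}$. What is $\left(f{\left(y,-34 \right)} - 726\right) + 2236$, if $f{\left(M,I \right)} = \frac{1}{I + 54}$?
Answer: $\frac{30201}{20} \approx 1510.1$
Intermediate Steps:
$y = - \frac{1}{37}$ ($y = \frac{1}{-37} = - \frac{1}{37} \approx -0.027027$)
$f{\left(M,I \right)} = \frac{1}{54 + I}$
$\left(f{\left(y,-34 \right)} - 726\right) + 2236 = \left(\frac{1}{54 - 34} - 726\right) + 2236 = \left(\frac{1}{20} - 726\right) + 2236 = - \frac{14519}{20} + 2236 = \frac{30201}{20}$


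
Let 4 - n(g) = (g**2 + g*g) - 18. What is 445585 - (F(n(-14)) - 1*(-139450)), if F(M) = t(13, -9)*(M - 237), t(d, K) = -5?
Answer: 303100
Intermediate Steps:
n(g) = 22 - 2*g**2 (n(g) = 4 - ((g**2 + g*g) - 18) = 4 - ((g**2 + g**2) - 18) = 4 - (2*g**2 - 18) = 4 - (-18 + 2*g**2) = 4 + (18 - 2*g**2) = 22 - 2*g**2)
F(M) = 1185 - 5*M (F(M) = -5*(M - 237) = -5*(-237 + M) = 1185 - 5*M)
445585 - (F(n(-14)) - 1*(-139450)) = 445585 - ((1185 - 5*(22 - 2*(-14)**2)) - 1*(-139450)) = 445585 - ((1185 - 5*(22 - 2*196)) + 139450) = 445585 - ((1185 - 5*(22 - 392)) + 139450) = 445585 - ((1185 - 5*(-370)) + 139450) = 445585 - ((1185 + 1850) + 139450) = 445585 - (3035 + 139450) = 445585 - 1*142485 = 445585 - 142485 = 303100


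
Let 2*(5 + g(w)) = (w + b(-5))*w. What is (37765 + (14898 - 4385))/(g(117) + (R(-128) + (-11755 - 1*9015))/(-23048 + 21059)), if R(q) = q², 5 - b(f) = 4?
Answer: 941421/134554 ≈ 6.9966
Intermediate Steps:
b(f) = 1 (b(f) = 5 - 1*4 = 5 - 4 = 1)
g(w) = -5 + w*(1 + w)/2 (g(w) = -5 + ((w + 1)*w)/2 = -5 + ((1 + w)*w)/2 = -5 + (w*(1 + w))/2 = -5 + w*(1 + w)/2)
(37765 + (14898 - 4385))/(g(117) + (R(-128) + (-11755 - 1*9015))/(-23048 + 21059)) = (37765 + (14898 - 4385))/((-5 + (½)*117 + (½)*117²) + ((-128)² + (-11755 - 1*9015))/(-23048 + 21059)) = (37765 + 10513)/((-5 + 117/2 + (½)*13689) + (16384 + (-11755 - 9015))/(-1989)) = 48278/((-5 + 117/2 + 13689/2) + (16384 - 20770)*(-1/1989)) = 48278/(6898 - 4386*(-1/1989)) = 48278/(6898 + 86/39) = 48278/(269108/39) = 48278*(39/269108) = 941421/134554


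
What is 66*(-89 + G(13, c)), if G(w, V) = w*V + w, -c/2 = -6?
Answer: 5280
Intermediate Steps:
c = 12 (c = -2*(-6) = 12)
G(w, V) = w + V*w (G(w, V) = V*w + w = w + V*w)
66*(-89 + G(13, c)) = 66*(-89 + 13*(1 + 12)) = 66*(-89 + 13*13) = 66*(-89 + 169) = 66*80 = 5280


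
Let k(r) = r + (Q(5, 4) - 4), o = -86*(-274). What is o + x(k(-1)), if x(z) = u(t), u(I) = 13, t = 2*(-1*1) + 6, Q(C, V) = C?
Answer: 23577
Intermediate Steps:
t = 4 (t = 2*(-1) + 6 = -2 + 6 = 4)
o = 23564
k(r) = 1 + r (k(r) = r + (5 - 4) = r + 1 = 1 + r)
x(z) = 13
o + x(k(-1)) = 23564 + 13 = 23577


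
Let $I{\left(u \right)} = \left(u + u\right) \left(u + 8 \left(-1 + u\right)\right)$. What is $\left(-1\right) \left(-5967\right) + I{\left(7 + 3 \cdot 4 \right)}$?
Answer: $12161$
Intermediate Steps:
$I{\left(u \right)} = 2 u \left(-8 + 9 u\right)$ ($I{\left(u \right)} = 2 u \left(u + \left(-8 + 8 u\right)\right) = 2 u \left(-8 + 9 u\right)$)
$\left(-1\right) \left(-5967\right) + I{\left(7 + 3 \cdot 4 \right)} = \left(-1\right) \left(-5967\right) + 2 \left(7 + 3 \cdot 4\right) \left(-8 + 9 \left(7 + 3 \cdot 4\right)\right) = 5967 + 2 \left(7 + 12\right) \left(-8 + 9 \left(7 + 12\right)\right) = 5967 + 2 \cdot 19 \left(-8 + 9 \cdot 19\right) = 5967 + 2 \cdot 19 \left(-8 + 171\right) = 5967 + 2 \cdot 19 \cdot 163 = 5967 + 6194 = 12161$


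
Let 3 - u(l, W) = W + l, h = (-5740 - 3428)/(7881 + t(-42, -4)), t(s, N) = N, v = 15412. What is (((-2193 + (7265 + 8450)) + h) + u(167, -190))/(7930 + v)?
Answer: 53354214/91932467 ≈ 0.58036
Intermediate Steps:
h = -9168/7877 (h = (-5740 - 3428)/(7881 - 4) = -9168/7877 ≈ -1.1639)
u(l, W) = 3 - W - l (u(l, W) = 3 - (W + l) = 3 + (-W - l) = 3 - W - l)
(((-2193 + (7265 + 8450)) + h) + u(167, -190))/(7930 + v) = (((-2193 + (7265 + 8450)) - 9168/7877) + (3 - 1*(-190) - 1*167))/(7930 + 15412) = (((-2193 + 15715) - 9168/7877) + (3 + 190 - 167))/23342 = ((13522 - 9168/7877) + 26)*(1/23342) = (106503626/7877 + 26)*(1/23342) = (106708428/7877)*(1/23342) = 53354214/91932467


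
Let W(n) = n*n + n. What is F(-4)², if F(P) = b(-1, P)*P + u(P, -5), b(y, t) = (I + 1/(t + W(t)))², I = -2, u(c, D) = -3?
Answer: 74529/256 ≈ 291.13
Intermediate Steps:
W(n) = n + n² (W(n) = n² + n = n + n²)
b(y, t) = (-2 + 1/(t + t*(1 + t)))²
F(P) = -3 + (-1 + 2*P² + 4*P)²/(P*(2 + P)²) (F(P) = ((-1 + 2*P² + 4*P)²/(P²*(2 + P)²))*P - 3 = (-1 + 2*P² + 4*P)²/(P*(2 + P)²) - 3 = -3 + (-1 + 2*P² + 4*P)²/(P*(2 + P)²))
F(-4)² = ((1 - 20*(-4) + 4*(-4)⁴ + 13*(-4)³)/((-4)*(4 + (-4)² + 4*(-4))))² = (-(1 + 80 + 4*256 + 13*(-64))/(4*(4 + 16 - 16)))² = (-¼*(1 + 80 + 1024 - 832)/4)² = (-¼*¼*273)² = (-273/16)² = 74529/256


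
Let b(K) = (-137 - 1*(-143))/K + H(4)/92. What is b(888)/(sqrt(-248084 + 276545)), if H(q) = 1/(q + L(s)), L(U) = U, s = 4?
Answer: 221*sqrt(28461)/775049952 ≈ 4.8105e-5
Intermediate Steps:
H(q) = 1/(4 + q) (H(q) = 1/(q + 4) = 1/(4 + q))
b(K) = 1/736 + 6/K (b(K) = (-137 - 1*(-143))/K + 1/((4 + 4)*92) = (-137 + 143)/K + (1/92)/8 = 6/K + (1/8)*(1/92) = 6/K + 1/736 = 1/736 + 6/K)
b(888)/(sqrt(-248084 + 276545)) = ((1/736)*(4416 + 888)/888)/(sqrt(-248084 + 276545)) = ((1/736)*(1/888)*5304)/(sqrt(28461)) = 221*(sqrt(28461)/28461)/27232 = 221*sqrt(28461)/775049952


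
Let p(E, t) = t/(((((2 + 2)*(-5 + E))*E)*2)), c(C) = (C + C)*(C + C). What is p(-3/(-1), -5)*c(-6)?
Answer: 15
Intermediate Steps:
c(C) = 4*C² (c(C) = (2*C)*(2*C) = 4*C²)
p(E, t) = t/(2*E*(-20 + 4*E)) (p(E, t) = t/((((4*(-5 + E))*E)*2)) = t/((((-20 + 4*E)*E)*2)) = t/(((E*(-20 + 4*E))*2)) = t/((2*E*(-20 + 4*E))) = t*(1/(2*E*(-20 + 4*E))) = t/(2*E*(-20 + 4*E)))
p(-3/(-1), -5)*c(-6) = ((⅛)*(-5)/(-3/(-1)*(-5 - 3/(-1))))*(4*(-6)²) = ((⅛)*(-5)/(-3*(-1)*(-5 - 3*(-1))))*(4*36) = ((⅛)*(-5)/(3*(-5 + 3)))*144 = ((⅛)*(-5)*(⅓)/(-2))*144 = ((⅛)*(-5)*(⅓)*(-½))*144 = (5/48)*144 = 15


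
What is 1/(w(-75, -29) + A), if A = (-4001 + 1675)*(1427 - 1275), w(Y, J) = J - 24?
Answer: -1/353605 ≈ -2.8280e-6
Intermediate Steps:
w(Y, J) = -24 + J
A = -353552 (A = -2326*152 = -353552)
1/(w(-75, -29) + A) = 1/((-24 - 29) - 353552) = 1/(-53 - 353552) = 1/(-353605) = -1/353605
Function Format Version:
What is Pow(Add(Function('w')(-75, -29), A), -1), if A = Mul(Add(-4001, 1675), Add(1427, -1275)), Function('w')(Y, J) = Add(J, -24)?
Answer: Rational(-1, 353605) ≈ -2.8280e-6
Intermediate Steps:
Function('w')(Y, J) = Add(-24, J)
A = -353552 (A = Mul(-2326, 152) = -353552)
Pow(Add(Function('w')(-75, -29), A), -1) = Pow(Add(Add(-24, -29), -353552), -1) = Pow(Add(-53, -353552), -1) = Pow(-353605, -1) = Rational(-1, 353605)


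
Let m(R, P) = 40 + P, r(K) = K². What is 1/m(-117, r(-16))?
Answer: 1/296 ≈ 0.0033784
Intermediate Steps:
1/m(-117, r(-16)) = 1/(40 + (-16)²) = 1/(40 + 256) = 1/296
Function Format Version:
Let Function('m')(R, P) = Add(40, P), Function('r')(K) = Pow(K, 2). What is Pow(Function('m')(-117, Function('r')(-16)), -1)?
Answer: Rational(1, 296) ≈ 0.0033784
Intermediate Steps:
Pow(Function('m')(-117, Function('r')(-16)), -1) = Pow(Add(40, Pow(-16, 2)), -1) = Pow(Add(40, 256), -1) = Pow(296, -1) = Rational(1, 296)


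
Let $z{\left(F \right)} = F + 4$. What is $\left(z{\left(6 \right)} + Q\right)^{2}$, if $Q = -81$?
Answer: $5041$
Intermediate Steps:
$z{\left(F \right)} = 4 + F$
$\left(z{\left(6 \right)} + Q\right)^{2} = \left(\left(4 + 6\right) - 81\right)^{2} = \left(10 - 81\right)^{2} = \left(-71\right)^{2} = 5041$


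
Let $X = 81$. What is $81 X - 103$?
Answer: $6458$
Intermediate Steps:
$81 X - 103 = 81 \cdot 81 - 103 = 6561 - 103 = 6458$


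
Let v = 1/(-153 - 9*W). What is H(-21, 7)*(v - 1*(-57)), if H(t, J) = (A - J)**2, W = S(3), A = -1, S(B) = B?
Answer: 164144/45 ≈ 3647.6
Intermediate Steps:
W = 3
v = -1/180 (v = 1/(-153 - 9*3) = 1/(-153 - 27) = 1/(-180) = -1/180 ≈ -0.0055556)
H(t, J) = (-1 - J)**2
H(-21, 7)*(v - 1*(-57)) = (1 + 7)**2*(-1/180 - 1*(-57)) = 8**2*(-1/180 + 57) = 64*(10259/180) = 164144/45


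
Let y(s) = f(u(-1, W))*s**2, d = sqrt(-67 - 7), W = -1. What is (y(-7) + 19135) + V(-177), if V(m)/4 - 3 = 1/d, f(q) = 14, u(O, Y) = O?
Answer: 19833 - 2*I*sqrt(74)/37 ≈ 19833.0 - 0.46499*I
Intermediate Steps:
d = I*sqrt(74) (d = sqrt(-74) = I*sqrt(74) ≈ 8.6023*I)
y(s) = 14*s**2
V(m) = 12 - 2*I*sqrt(74)/37 (V(m) = 12 + 4/((I*sqrt(74))) = 12 + 4*(-I*sqrt(74)/74) = 12 - 2*I*sqrt(74)/37)
(y(-7) + 19135) + V(-177) = (14*(-7)**2 + 19135) + (12 - 2*I*sqrt(74)/37) = (14*49 + 19135) + (12 - 2*I*sqrt(74)/37) = (686 + 19135) + (12 - 2*I*sqrt(74)/37) = 19821 + (12 - 2*I*sqrt(74)/37) = 19833 - 2*I*sqrt(74)/37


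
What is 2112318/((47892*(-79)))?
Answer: -27081/48506 ≈ -0.55830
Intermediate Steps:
2112318/((47892*(-79))) = 2112318/(-3783468) = 2112318*(-1/3783468) = -27081/48506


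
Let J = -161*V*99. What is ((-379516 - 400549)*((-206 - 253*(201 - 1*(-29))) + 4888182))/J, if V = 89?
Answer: 342504274190/128961 ≈ 2.6559e+6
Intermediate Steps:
J = -1418571 (J = -161*89*99 = -14329*99 = -1418571)
((-379516 - 400549)*((-206 - 253*(201 - 1*(-29))) + 4888182))/J = ((-379516 - 400549)*((-206 - 253*(201 - 1*(-29))) + 4888182))/(-1418571) = -780065*((-206 - 253*(201 + 29)) + 4888182)*(-1/1418571) = -780065*((-206 - 253*230) + 4888182)*(-1/1418571) = -780065*((-206 - 58190) + 4888182)*(-1/1418571) = -780065*(-58396 + 4888182)*(-1/1418571) = -780065*4829786*(-1/1418571) = -3767547016090*(-1/1418571) = 342504274190/128961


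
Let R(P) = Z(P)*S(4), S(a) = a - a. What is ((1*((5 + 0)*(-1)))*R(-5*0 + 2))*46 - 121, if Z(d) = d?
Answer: -121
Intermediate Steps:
S(a) = 0
R(P) = 0 (R(P) = P*0 = 0)
((1*((5 + 0)*(-1)))*R(-5*0 + 2))*46 - 121 = ((1*((5 + 0)*(-1)))*0)*46 - 121 = ((1*(5*(-1)))*0)*46 - 121 = ((1*(-5))*0)*46 - 121 = -5*0*46 - 121 = 0*46 - 121 = 0 - 121 = -121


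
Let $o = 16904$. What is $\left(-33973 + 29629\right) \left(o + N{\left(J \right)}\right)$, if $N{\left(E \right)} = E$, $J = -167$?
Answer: $-72705528$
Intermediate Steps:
$\left(-33973 + 29629\right) \left(o + N{\left(J \right)}\right) = \left(-33973 + 29629\right) \left(16904 - 167\right) = \left(-4344\right) 16737 = -72705528$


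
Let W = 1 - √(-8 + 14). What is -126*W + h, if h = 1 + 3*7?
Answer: -104 + 126*√6 ≈ 204.64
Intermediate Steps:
h = 22 (h = 1 + 21 = 22)
W = 1 - √6 ≈ -1.4495
-126*W + h = -126*(1 - √6) + 22 = (-126 + 126*√6) + 22 = -104 + 126*√6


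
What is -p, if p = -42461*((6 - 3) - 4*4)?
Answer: -551993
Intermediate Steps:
p = 551993 (p = -42461*(3 - 16) = -42461*(-13) = 551993)
-p = -1*551993 = -551993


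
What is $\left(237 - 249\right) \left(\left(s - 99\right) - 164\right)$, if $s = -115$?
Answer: $4536$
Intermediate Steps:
$\left(237 - 249\right) \left(\left(s - 99\right) - 164\right) = \left(237 - 249\right) \left(\left(-115 - 99\right) - 164\right) = - 12 \left(-214 - 164\right) = \left(-12\right) \left(-378\right) = 4536$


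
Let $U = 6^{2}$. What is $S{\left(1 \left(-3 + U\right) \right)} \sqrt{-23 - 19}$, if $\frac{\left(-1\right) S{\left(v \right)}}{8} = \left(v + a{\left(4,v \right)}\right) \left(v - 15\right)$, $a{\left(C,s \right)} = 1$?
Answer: $- 4896 i \sqrt{42} \approx - 31730.0 i$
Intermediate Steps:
$U = 36$
$S{\left(v \right)} = - 8 \left(1 + v\right) \left(-15 + v\right)$ ($S{\left(v \right)} = - 8 \left(v + 1\right) \left(v - 15\right) = - 8 \left(1 + v\right) \left(-15 + v\right)$)
$S{\left(1 \left(-3 + U\right) \right)} \sqrt{-23 - 19} = \left(120 - 8 \left(1 \left(-3 + 36\right)\right)^{2} + 112 \cdot 1 \left(-3 + 36\right)\right) \sqrt{-23 - 19} = \left(120 - 8 \left(1 \cdot 33\right)^{2} + 112 \cdot 1 \cdot 33\right) \sqrt{-42} = \left(120 - 8 \cdot 33^{2} + 112 \cdot 33\right) i \sqrt{42} = \left(120 - 8712 + 3696\right) i \sqrt{42} = - 4896 i \sqrt{42}$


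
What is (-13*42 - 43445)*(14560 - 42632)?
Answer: 1234915352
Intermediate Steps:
(-13*42 - 43445)*(14560 - 42632) = (-546 - 43445)*(-28072) = -43991*(-28072) = 1234915352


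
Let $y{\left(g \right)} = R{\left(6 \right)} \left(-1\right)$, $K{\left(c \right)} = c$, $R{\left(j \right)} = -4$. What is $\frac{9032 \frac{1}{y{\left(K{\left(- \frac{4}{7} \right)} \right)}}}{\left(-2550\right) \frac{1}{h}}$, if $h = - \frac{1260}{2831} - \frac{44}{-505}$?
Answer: $\frac{577749944}{1822810125} \approx 0.31696$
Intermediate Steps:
$y{\left(g \right)} = 4$ ($y{\left(g \right)} = \left(-4\right) \left(-1\right) = 4$)
$h = - \frac{511736}{1429655}$ ($h = \left(-1260\right) \frac{1}{2831} - - \frac{44}{505} = - \frac{1260}{2831} + \frac{44}{505} = - \frac{511736}{1429655} \approx -0.35794$)
$\frac{9032 \frac{1}{y{\left(K{\left(- \frac{4}{7} \right)} \right)}}}{\left(-2550\right) \frac{1}{h}} = \frac{9032 \cdot \frac{1}{4}}{\left(-2550\right) \frac{1}{- \frac{511736}{1429655}}} = \frac{9032 \cdot \frac{1}{4}}{\left(-2550\right) \left(- \frac{1429655}{511736}\right)} = \frac{2258}{\frac{1822810125}{255868}} = 2258 \cdot \frac{255868}{1822810125} = \frac{577749944}{1822810125}$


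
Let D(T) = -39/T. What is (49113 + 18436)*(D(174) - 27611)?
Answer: -108176413599/58 ≈ -1.8651e+9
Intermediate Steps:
(49113 + 18436)*(D(174) - 27611) = (49113 + 18436)*(-39/174 - 27611) = 67549*(-39*1/174 - 27611) = 67549*(-13/58 - 27611) = 67549*(-1601451/58) = -108176413599/58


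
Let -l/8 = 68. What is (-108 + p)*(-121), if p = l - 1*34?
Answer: 83006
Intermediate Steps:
l = -544 (l = -8*68 = -544)
p = -578 (p = -544 - 1*34 = -544 - 34 = -578)
(-108 + p)*(-121) = (-108 - 578)*(-121) = -686*(-121) = 83006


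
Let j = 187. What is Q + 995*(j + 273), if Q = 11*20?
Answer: 457920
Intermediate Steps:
Q = 220
Q + 995*(j + 273) = 220 + 995*(187 + 273) = 220 + 995*460 = 220 + 457700 = 457920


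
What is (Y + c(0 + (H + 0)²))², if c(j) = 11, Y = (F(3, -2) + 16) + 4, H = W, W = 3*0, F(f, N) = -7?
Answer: 576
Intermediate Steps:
W = 0
H = 0
Y = 13 (Y = (-7 + 16) + 4 = 9 + 4 = 13)
(Y + c(0 + (H + 0)²))² = (13 + 11)² = 24² = 576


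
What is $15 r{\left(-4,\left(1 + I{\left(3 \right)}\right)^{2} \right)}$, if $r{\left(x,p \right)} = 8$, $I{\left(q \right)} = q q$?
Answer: $120$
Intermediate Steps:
$I{\left(q \right)} = q^{2}$
$15 r{\left(-4,\left(1 + I{\left(3 \right)}\right)^{2} \right)} = 15 \cdot 8 = 120$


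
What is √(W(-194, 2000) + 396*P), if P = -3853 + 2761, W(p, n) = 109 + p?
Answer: I*√432517 ≈ 657.66*I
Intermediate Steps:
P = -1092
√(W(-194, 2000) + 396*P) = √((109 - 194) + 396*(-1092)) = √(-85 - 432432) = √(-432517) = I*√432517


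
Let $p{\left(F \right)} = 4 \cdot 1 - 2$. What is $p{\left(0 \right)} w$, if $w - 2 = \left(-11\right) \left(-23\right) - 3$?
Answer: $504$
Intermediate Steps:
$p{\left(F \right)} = 2$ ($p{\left(F \right)} = 4 - 2 = 2$)
$w = 252$ ($w = 2 - -250 = 2 + \left(253 - 3\right) = 2 + 250 = 252$)
$p{\left(0 \right)} w = 2 \cdot 252 = 504$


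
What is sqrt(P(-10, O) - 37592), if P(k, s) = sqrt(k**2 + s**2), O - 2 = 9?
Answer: sqrt(-37592 + sqrt(221)) ≈ 193.85*I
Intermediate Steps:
O = 11 (O = 2 + 9 = 11)
sqrt(P(-10, O) - 37592) = sqrt(sqrt((-10)**2 + 11**2) - 37592) = sqrt(sqrt(100 + 121) - 37592) = sqrt(sqrt(221) - 37592) = sqrt(-37592 + sqrt(221))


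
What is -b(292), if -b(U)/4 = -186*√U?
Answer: -1488*√73 ≈ -12713.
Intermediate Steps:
b(U) = 744*√U (b(U) = -(-744)*√U = 744*√U)
-b(292) = -744*√292 = -744*2*√73 = -1488*√73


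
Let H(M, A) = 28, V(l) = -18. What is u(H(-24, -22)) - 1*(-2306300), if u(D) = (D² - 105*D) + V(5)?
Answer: 2304126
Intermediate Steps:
u(D) = -18 + D² - 105*D (u(D) = (D² - 105*D) - 18 = -18 + D² - 105*D)
u(H(-24, -22)) - 1*(-2306300) = (-18 + 28² - 105*28) - 1*(-2306300) = (-18 + 784 - 2940) + 2306300 = -2174 + 2306300 = 2304126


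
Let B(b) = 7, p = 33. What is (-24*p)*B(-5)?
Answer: -5544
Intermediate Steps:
(-24*p)*B(-5) = -24*33*7 = -792*7 = -5544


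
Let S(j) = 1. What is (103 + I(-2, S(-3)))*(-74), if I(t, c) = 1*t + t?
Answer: -7326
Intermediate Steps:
I(t, c) = 2*t (I(t, c) = t + t = 2*t)
(103 + I(-2, S(-3)))*(-74) = (103 + 2*(-2))*(-74) = (103 - 4)*(-74) = 99*(-74) = -7326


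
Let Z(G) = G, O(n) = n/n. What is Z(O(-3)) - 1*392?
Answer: -391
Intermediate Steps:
O(n) = 1
Z(O(-3)) - 1*392 = 1 - 1*392 = 1 - 392 = -391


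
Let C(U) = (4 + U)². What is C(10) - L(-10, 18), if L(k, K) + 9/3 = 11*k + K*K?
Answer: -15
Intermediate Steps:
L(k, K) = -3 + K² + 11*k (L(k, K) = -3 + (11*k + K*K) = -3 + (11*k + K²) = -3 + (K² + 11*k) = -3 + K² + 11*k)
C(10) - L(-10, 18) = (4 + 10)² - (-3 + 18² + 11*(-10)) = 14² - (-3 + 324 - 110) = 196 - 1*211 = 196 - 211 = -15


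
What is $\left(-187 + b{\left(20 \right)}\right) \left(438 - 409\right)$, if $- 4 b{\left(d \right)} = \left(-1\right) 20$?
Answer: $-5278$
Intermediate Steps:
$b{\left(d \right)} = 5$ ($b{\left(d \right)} = - \frac{\left(-1\right) 20}{4} = \left(- \frac{1}{4}\right) \left(-20\right) = 5$)
$\left(-187 + b{\left(20 \right)}\right) \left(438 - 409\right) = \left(-187 + 5\right) \left(438 - 409\right) = \left(-182\right) 29 = -5278$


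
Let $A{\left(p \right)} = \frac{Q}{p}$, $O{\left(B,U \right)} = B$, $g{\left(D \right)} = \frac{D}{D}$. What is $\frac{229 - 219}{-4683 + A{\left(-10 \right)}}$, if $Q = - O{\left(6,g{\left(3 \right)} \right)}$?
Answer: $- \frac{25}{11706} \approx -0.0021357$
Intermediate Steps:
$g{\left(D \right)} = 1$
$Q = -6$ ($Q = \left(-1\right) 6 = -6$)
$A{\left(p \right)} = - \frac{6}{p}$
$\frac{229 - 219}{-4683 + A{\left(-10 \right)}} = \frac{229 - 219}{-4683 - \frac{6}{-10}} = \frac{10}{-4683 - - \frac{3}{5}} = \frac{10}{-4683 + \frac{3}{5}} = \frac{10}{- \frac{23412}{5}} = 10 \left(- \frac{5}{23412}\right) = - \frac{25}{11706}$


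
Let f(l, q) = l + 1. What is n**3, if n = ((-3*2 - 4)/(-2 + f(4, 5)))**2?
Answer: 1000000/729 ≈ 1371.7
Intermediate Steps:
f(l, q) = 1 + l
n = 100/9 (n = ((-3*2 - 4)/(-2 + (1 + 4)))**2 = ((-6 - 4)/(-2 + 5))**2 = (-10/3)**2 = 100/9 ≈ 11.111)
n**3 = (100/9)**3 = 1000000/729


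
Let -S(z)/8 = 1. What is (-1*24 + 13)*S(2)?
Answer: 88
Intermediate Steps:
S(z) = -8 (S(z) = -8*1 = -8)
(-1*24 + 13)*S(2) = (-1*24 + 13)*(-8) = (-24 + 13)*(-8) = -11*(-8) = 88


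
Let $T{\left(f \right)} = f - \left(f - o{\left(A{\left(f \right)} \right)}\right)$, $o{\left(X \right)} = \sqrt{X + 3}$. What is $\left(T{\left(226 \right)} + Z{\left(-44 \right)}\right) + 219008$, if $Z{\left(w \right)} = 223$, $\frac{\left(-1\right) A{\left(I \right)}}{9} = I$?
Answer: $219231 + i \sqrt{2031} \approx 2.1923 \cdot 10^{5} + 45.067 i$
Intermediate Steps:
$A{\left(I \right)} = - 9 I$
$o{\left(X \right)} = \sqrt{3 + X}$
$T{\left(f \right)} = \sqrt{3 - 9 f}$ ($T{\left(f \right)} = f - \left(f - \sqrt{3 - 9 f}\right) = \sqrt{3 - 9 f}$)
$\left(T{\left(226 \right)} + Z{\left(-44 \right)}\right) + 219008 = \left(\sqrt{3 - 2034} + 223\right) + 219008 = \left(\sqrt{-2031} + 223\right) + 219008 = \left(i \sqrt{2031} + 223\right) + 219008 = \left(223 + i \sqrt{2031}\right) + 219008 = 219231 + i \sqrt{2031}$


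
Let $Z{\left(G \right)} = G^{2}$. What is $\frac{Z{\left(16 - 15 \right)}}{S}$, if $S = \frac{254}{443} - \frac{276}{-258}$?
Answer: $\frac{19049}{31300} \approx 0.60859$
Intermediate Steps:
$S = \frac{31300}{19049}$ ($S = 254 \cdot \frac{1}{443} - - \frac{46}{43} = \frac{254}{443} + \frac{46}{43} = \frac{31300}{19049} \approx 1.6431$)
$\frac{Z{\left(16 - 15 \right)}}{S} = \frac{\left(16 - 15\right)^{2}}{\frac{31300}{19049}} = 1^{2} \cdot \frac{19049}{31300} = 1 \cdot \frac{19049}{31300} = \frac{19049}{31300}$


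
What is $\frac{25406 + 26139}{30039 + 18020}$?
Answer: $\frac{51545}{48059} \approx 1.0725$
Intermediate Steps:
$\frac{25406 + 26139}{30039 + 18020} = \frac{51545}{48059}$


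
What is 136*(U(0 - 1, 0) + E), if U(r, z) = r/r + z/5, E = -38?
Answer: -5032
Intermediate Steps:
U(r, z) = 1 + z/5 (U(r, z) = 1 + z*(1/5) = 1 + z/5)
136*(U(0 - 1, 0) + E) = 136*((1 + (1/5)*0) - 38) = 136*((1 + 0) - 38) = 136*(1 - 38) = 136*(-37) = -5032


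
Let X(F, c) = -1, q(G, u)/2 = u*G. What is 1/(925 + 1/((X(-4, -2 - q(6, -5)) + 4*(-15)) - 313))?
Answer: 374/345949 ≈ 0.0010811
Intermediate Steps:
q(G, u) = 2*G*u (q(G, u) = 2*(u*G) = 2*(G*u) = 2*G*u)
1/(925 + 1/((X(-4, -2 - q(6, -5)) + 4*(-15)) - 313)) = 1/(925 + 1/((-1 + 4*(-15)) - 313)) = 1/(925 + 1/((-1 - 60) - 313)) = 1/(925 + 1/(-61 - 313)) = 1/(925 + 1/(-374)) = 1/(925 - 1/374) = 1/(345949/374) = 374/345949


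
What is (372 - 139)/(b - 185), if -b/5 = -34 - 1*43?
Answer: 233/200 ≈ 1.1650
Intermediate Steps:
b = 385 (b = -5*(-34 - 1*43) = -5*(-34 - 43) = -5*(-77) = 385)
(372 - 139)/(b - 185) = (372 - 139)/(385 - 185) = 233/200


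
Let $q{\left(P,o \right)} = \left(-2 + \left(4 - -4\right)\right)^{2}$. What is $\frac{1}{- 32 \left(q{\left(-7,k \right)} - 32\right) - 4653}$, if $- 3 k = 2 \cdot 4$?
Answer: $- \frac{1}{4781} \approx -0.00020916$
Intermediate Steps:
$k = - \frac{8}{3}$ ($k = - \frac{2 \cdot 4}{3} = \left(- \frac{1}{3}\right) 8 = - \frac{8}{3} \approx -2.6667$)
$q{\left(P,o \right)} = 36$ ($q{\left(P,o \right)} = \left(-2 + \left(4 + 4\right)\right)^{2} = \left(-2 + 8\right)^{2} = 6^{2} = 36$)
$\frac{1}{- 32 \left(q{\left(-7,k \right)} - 32\right) - 4653} = \frac{1}{- 32 \left(36 - 32\right) - 4653} = \frac{1}{\left(-32\right) 4 - 4653} = \frac{1}{-128 - 4653} = \frac{1}{-4781} = - \frac{1}{4781}$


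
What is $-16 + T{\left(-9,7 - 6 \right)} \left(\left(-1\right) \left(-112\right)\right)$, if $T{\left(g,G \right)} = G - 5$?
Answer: $-464$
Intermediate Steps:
$T{\left(g,G \right)} = -5 + G$ ($T{\left(g,G \right)} = G - 5 = -5 + G$)
$-16 + T{\left(-9,7 - 6 \right)} \left(\left(-1\right) \left(-112\right)\right) = -16 + \left(-5 + \left(7 - 6\right)\right) \left(\left(-1\right) \left(-112\right)\right) = -16 + \left(-5 + \left(7 - 6\right)\right) 112 = -16 + \left(-5 + 1\right) 112 = -16 - 448 = -464$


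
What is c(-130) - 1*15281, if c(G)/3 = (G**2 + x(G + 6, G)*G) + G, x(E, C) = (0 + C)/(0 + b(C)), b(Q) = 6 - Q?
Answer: 1203661/34 ≈ 35402.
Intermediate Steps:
x(E, C) = C/(6 - C) (x(E, C) = (0 + C)/(0 + (6 - C)) = C/(6 - C))
c(G) = 3*G + 3*G**2 - 3*G**2/(-6 + G) (c(G) = 3*((G**2 + (-G/(-6 + G))*G) + G) = 3*((G**2 - G**2/(-6 + G)) + G) = 3*(G + G**2 - G**2/(-6 + G)) = 3*G + 3*G**2 - 3*G**2/(-6 + G))
c(-130) - 1*15281 = 3*(-130)*(-1*(-130) + (1 - 130)*(-6 - 130))/(-6 - 130) - 1*15281 = 3*(-130)*(130 - 129*(-136))/(-136) - 15281 = 3*(-130)*(-1/136)*(130 + 17544) - 15281 = 3*(-130)*(-1/136)*17674 - 15281 = 1723215/34 - 15281 = 1203661/34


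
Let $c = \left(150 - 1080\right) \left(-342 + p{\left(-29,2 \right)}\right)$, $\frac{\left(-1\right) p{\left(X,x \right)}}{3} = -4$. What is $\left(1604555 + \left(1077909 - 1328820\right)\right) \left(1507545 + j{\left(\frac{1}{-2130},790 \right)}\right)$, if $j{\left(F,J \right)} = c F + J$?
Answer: $\frac{144950304436420}{71} \approx 2.0416 \cdot 10^{12}$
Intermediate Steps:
$p{\left(X,x \right)} = 12$ ($p{\left(X,x \right)} = \left(-3\right) \left(-4\right) = 12$)
$c = 306900$ ($c = \left(150 - 1080\right) \left(-342 + 12\right) = \left(-930\right) \left(-330\right) = 306900$)
$j{\left(F,J \right)} = J + 306900 F$ ($j{\left(F,J \right)} = 306900 F + J = J + 306900 F$)
$\left(1604555 + \left(1077909 - 1328820\right)\right) \left(1507545 + j{\left(\frac{1}{-2130},790 \right)}\right) = \left(1604555 + \left(1077909 - 1328820\right)\right) \left(1507545 + \left(790 + \frac{306900}{-2130}\right)\right) = \left(1604555 + \left(1077909 - 1328820\right)\right) \left(1507545 + \left(790 + 306900 \left(- \frac{1}{2130}\right)\right)\right) = \left(1604555 - 250911\right) \left(1507545 + \left(790 - \frac{10230}{71}\right)\right) = 1353644 \left(1507545 + \frac{45860}{71}\right) = 1353644 \cdot \frac{107081555}{71} = \frac{144950304436420}{71}$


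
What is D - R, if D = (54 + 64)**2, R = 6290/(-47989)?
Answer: 18059598/1297 ≈ 13924.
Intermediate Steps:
R = -170/1297 (R = 6290*(-1/47989) = -170/1297 ≈ -0.13107)
D = 13924 (D = 118**2 = 13924)
D - R = 13924 - 1*(-170/1297) = 13924 + 170/1297 = 18059598/1297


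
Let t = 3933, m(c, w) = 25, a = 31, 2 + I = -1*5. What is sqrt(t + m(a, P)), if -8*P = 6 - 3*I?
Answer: sqrt(3958) ≈ 62.913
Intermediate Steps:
I = -7 (I = -2 - 1*5 = -2 - 5 = -7)
P = -27/8 (P = -(6 - 3*(-7))/8 = -(6 + 21)/8 = -1/8*27 = -27/8 ≈ -3.3750)
sqrt(t + m(a, P)) = sqrt(3933 + 25) = sqrt(3958)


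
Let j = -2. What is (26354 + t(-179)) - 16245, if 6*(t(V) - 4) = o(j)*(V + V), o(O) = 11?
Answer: 28370/3 ≈ 9456.7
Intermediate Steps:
t(V) = 4 + 11*V/3 (t(V) = 4 + (11*(V + V))/6 = 4 + (11*(2*V))/6 = 4 + (22*V)/6 = 4 + 11*V/3)
(26354 + t(-179)) - 16245 = (26354 + (4 + (11/3)*(-179))) - 16245 = (26354 + (4 - 1969/3)) - 16245 = (26354 - 1957/3) - 16245 = 77105/3 - 16245 = 28370/3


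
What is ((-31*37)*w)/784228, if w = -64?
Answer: 18352/196057 ≈ 0.093605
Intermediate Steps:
((-31*37)*w)/784228 = (-31*37*(-64))/784228 = -1147*(-64)*(1/784228) = 73408*(1/784228) = 18352/196057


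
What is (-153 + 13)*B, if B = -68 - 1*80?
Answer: 20720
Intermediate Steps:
B = -148 (B = -68 - 80 = -148)
(-153 + 13)*B = (-153 + 13)*(-148) = -140*(-148) = 20720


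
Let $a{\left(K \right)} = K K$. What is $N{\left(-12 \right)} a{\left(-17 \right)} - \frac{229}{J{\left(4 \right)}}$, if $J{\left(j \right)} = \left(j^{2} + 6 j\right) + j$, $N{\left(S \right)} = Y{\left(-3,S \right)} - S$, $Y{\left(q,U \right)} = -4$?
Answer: $\frac{101499}{44} \approx 2306.8$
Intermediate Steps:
$N{\left(S \right)} = -4 - S$
$a{\left(K \right)} = K^{2}$
$J{\left(j \right)} = j^{2} + 7 j$
$N{\left(-12 \right)} a{\left(-17 \right)} - \frac{229}{J{\left(4 \right)}} = \left(-4 - -12\right) \left(-17\right)^{2} - \frac{229}{4 \left(7 + 4\right)} = \left(-4 + 12\right) 289 - \frac{229}{4 \cdot 11} = 8 \cdot 289 - \frac{229}{44} = 2312 - \frac{229}{44} = \frac{101499}{44}$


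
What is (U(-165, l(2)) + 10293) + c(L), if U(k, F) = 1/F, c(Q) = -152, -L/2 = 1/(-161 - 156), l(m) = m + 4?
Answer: 60847/6 ≈ 10141.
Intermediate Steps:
l(m) = 4 + m
L = 2/317 (L = -2/(-161 - 156) = -2/(-317) = -2*(-1/317) = 2/317 ≈ 0.0063092)
(U(-165, l(2)) + 10293) + c(L) = (1/(4 + 2) + 10293) - 152 = (1/6 + 10293) - 152 = (⅙ + 10293) - 152 = 61759/6 - 152 = 60847/6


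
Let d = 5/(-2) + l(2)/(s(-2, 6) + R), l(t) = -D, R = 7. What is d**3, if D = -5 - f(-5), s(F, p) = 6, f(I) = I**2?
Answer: -125/17576 ≈ -0.0071120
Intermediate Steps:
D = -30 (D = -5 - 1*(-5)**2 = -5 - 1*25 = -5 - 25 = -30)
l(t) = 30 (l(t) = -1*(-30) = 30)
d = -5/26 (d = 5/(-2) + 30/(6 + 7) = 5*(-1/2) + 30/13 = -5/2 + 30*(1/13) = -5/2 + 30/13 = -5/26 ≈ -0.19231)
d**3 = (-5/26)**3 = -125/17576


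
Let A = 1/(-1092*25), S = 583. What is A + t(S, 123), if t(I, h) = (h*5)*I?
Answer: 9788278499/27300 ≈ 3.5855e+5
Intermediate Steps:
t(I, h) = 5*I*h (t(I, h) = (5*h)*I = 5*I*h)
A = -1/27300 (A = 1/(-27300) = -1/27300 ≈ -3.6630e-5)
A + t(S, 123) = -1/27300 + 5*583*123 = -1/27300 + 358545 = 9788278499/27300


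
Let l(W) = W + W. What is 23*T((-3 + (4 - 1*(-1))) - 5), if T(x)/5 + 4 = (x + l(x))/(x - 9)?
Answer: -1495/4 ≈ -373.75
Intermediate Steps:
l(W) = 2*W
T(x) = -20 + 15*x/(-9 + x) (T(x) = -20 + 5*((x + 2*x)/(x - 9)) = -20 + 5*((3*x)/(-9 + x)) = -20 + 5*(3*x/(-9 + x)) = -20 + 15*x/(-9 + x))
23*T((-3 + (4 - 1*(-1))) - 5) = 23*(5*(36 - ((-3 + (4 - 1*(-1))) - 5))/(-9 + ((-3 + (4 - 1*(-1))) - 5))) = 23*(5*(36 - ((-3 + (4 + 1)) - 5))/(-9 + ((-3 + (4 + 1)) - 5))) = 23*(5*(36 - ((-3 + 5) - 5))/(-9 + ((-3 + 5) - 5))) = 23*(5*(36 - (2 - 5))/(-9 + (2 - 5))) = 23*(5*(36 - 1*(-3))/(-9 - 3)) = 23*(5*(36 + 3)/(-12)) = 23*(5*(-1/12)*39) = 23*(-65/4) = -1495/4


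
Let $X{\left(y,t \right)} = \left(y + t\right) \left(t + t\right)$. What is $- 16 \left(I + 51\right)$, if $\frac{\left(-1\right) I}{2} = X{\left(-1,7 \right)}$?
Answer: $1872$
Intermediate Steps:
$X{\left(y,t \right)} = 2 t \left(t + y\right)$ ($X{\left(y,t \right)} = \left(t + y\right) 2 t = 2 t \left(t + y\right)$)
$I = -168$ ($I = - 2 \cdot 2 \cdot 7 \left(7 - 1\right) = - 2 \cdot 2 \cdot 7 \cdot 6 = \left(-2\right) 84 = -168$)
$- 16 \left(I + 51\right) = - 16 \left(-168 + 51\right) = \left(-16\right) \left(-117\right) = 1872$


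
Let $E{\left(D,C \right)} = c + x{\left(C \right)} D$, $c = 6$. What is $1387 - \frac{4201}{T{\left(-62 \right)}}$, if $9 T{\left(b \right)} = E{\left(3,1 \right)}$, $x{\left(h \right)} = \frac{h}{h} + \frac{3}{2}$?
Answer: $- \frac{4241}{3} \approx -1413.7$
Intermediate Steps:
$x{\left(h \right)} = \frac{5}{2}$ ($x{\left(h \right)} = 1 + 3 \cdot \frac{1}{2} = 1 + \frac{3}{2} = \frac{5}{2}$)
$E{\left(D,C \right)} = 6 + \frac{5 D}{2}$
$T{\left(b \right)} = \frac{3}{2}$ ($T{\left(b \right)} = \frac{6 + \frac{5}{2} \cdot 3}{9} = \frac{6 + \frac{15}{2}}{9} = \frac{1}{9} \cdot \frac{27}{2} = \frac{3}{2}$)
$1387 - \frac{4201}{T{\left(-62 \right)}} = 1387 - \frac{4201}{\frac{3}{2}} = 1387 - \frac{8402}{3} = - \frac{4241}{3}$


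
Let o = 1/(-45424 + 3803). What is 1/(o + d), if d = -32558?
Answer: -41621/1355096519 ≈ -3.0714e-5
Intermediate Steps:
o = -1/41621 (o = 1/(-41621) = -1/41621 ≈ -2.4026e-5)
1/(o + d) = 1/(-1/41621 - 32558) = 1/(-1355096519/41621) = -41621/1355096519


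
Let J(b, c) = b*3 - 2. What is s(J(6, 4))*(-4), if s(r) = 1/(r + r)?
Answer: -⅛ ≈ -0.12500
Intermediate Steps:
J(b, c) = -2 + 3*b (J(b, c) = 3*b - 2 = -2 + 3*b)
s(r) = 1/(2*r)
s(J(6, 4))*(-4) = (1/(2*(-2 + 3*6)))*(-4) = (1/(2*(-2 + 18)))*(-4) = ((½)/16)*(-4) = ((½)*(1/16))*(-4) = (1/32)*(-4) = -⅛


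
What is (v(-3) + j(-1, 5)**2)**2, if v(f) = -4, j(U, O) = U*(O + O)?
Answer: 9216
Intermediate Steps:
j(U, O) = 2*O*U (j(U, O) = U*(2*O) = 2*O*U)
(v(-3) + j(-1, 5)**2)**2 = (-4 + (2*5*(-1))**2)**2 = (-4 + (-10)**2)**2 = (-4 + 100)**2 = 96**2 = 9216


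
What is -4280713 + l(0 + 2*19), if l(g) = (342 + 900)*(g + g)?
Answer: -4186321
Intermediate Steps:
l(g) = 2484*g (l(g) = 1242*(2*g) = 2484*g)
-4280713 + l(0 + 2*19) = -4280713 + 2484*(0 + 2*19) = -4280713 + 2484*(0 + 38) = -4280713 + 2484*38 = -4280713 + 94392 = -4186321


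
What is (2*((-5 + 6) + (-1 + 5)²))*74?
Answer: 2516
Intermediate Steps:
(2*((-5 + 6) + (-1 + 5)²))*74 = (2*(1 + 4²))*74 = (2*(1 + 16))*74 = (2*17)*74 = 34*74 = 2516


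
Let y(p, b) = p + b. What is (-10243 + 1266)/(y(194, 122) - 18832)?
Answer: 8977/18516 ≈ 0.48482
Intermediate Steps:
y(p, b) = b + p
(-10243 + 1266)/(y(194, 122) - 18832) = (-10243 + 1266)/((122 + 194) - 18832) = -8977/(316 - 18832) = -8977/(-18516) = -8977*(-1/18516) = 8977/18516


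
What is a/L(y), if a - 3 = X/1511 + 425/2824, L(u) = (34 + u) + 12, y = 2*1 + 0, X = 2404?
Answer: 20232263/204819072 ≈ 0.098781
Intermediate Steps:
y = 2 (y = 2 + 0 = 2)
L(u) = 46 + u
a = 20232263/4267064 (a = 3 + (2404/1511 + 425/2824) = 3 + 7431071/4267064 = 20232263/4267064 ≈ 4.7415)
a/L(y) = 20232263/(4267064*(46 + 2)) = (20232263/4267064)/48 = (20232263/4267064)*(1/48) = 20232263/204819072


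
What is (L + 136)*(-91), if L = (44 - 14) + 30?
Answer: -17836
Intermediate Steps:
L = 60 (L = 30 + 30 = 60)
(L + 136)*(-91) = (60 + 136)*(-91) = 196*(-91) = -17836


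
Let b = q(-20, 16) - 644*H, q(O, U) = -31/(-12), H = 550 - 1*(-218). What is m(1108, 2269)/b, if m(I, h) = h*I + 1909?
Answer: -30191532/5935073 ≈ -5.0870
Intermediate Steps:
H = 768 (H = 550 + 218 = 768)
m(I, h) = 1909 + I*h (m(I, h) = I*h + 1909 = 1909 + I*h)
q(O, U) = 31/12 (q(O, U) = -31*(-1/12) = 31/12)
b = -5935073/12 (b = 31/12 - 644*768 = 31/12 - 494592 = -5935073/12 ≈ -4.9459e+5)
m(1108, 2269)/b = (1909 + 1108*2269)/(-5935073/12) = (1909 + 2514052)*(-12/5935073) = 2515961*(-12/5935073) = -30191532/5935073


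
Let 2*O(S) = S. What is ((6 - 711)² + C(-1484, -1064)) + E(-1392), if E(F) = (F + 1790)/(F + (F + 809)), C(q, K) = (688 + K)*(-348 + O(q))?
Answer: 1791057977/1975 ≈ 9.0687e+5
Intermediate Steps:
O(S) = S/2
C(q, K) = (-348 + q/2)*(688 + K) (C(q, K) = (688 + K)*(-348 + q/2) = (-348 + q/2)*(688 + K))
E(F) = (1790 + F)/(809 + 2*F) (E(F) = (1790 + F)/(F + (809 + F)) = (1790 + F)/(809 + 2*F))
((6 - 711)² + C(-1484, -1064)) + E(-1392) = ((6 - 711)² + (-239424 - 348*(-1064) + 344*(-1484) + (½)*(-1064)*(-1484))) + (1790 - 1392)/(809 + 2*(-1392)) = ((-705)² + (-239424 + 370272 - 510496 + 789488)) + 398/(809 - 2784) = (497025 + 409840) + 398/(-1975) = 906865 - 1/1975*398 = 906865 - 398/1975 = 1791057977/1975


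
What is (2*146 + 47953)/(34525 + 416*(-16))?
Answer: 48245/27869 ≈ 1.7311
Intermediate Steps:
(2*146 + 47953)/(34525 + 416*(-16)) = (292 + 47953)/(34525 - 6656) = 48245/27869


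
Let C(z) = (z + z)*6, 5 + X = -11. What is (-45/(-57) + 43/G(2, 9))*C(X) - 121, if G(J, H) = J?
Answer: -83611/19 ≈ -4400.6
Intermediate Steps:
X = -16 (X = -5 - 11 = -16)
C(z) = 12*z (C(z) = (2*z)*6 = 12*z)
(-45/(-57) + 43/G(2, 9))*C(X) - 121 = (-45/(-57) + 43/2)*(12*(-16)) - 121 = (-45*(-1/57) + 43*(1/2))*(-192) - 121 = (15/19 + 43/2)*(-192) - 121 = (847/38)*(-192) - 121 = -81312/19 - 121 = -83611/19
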